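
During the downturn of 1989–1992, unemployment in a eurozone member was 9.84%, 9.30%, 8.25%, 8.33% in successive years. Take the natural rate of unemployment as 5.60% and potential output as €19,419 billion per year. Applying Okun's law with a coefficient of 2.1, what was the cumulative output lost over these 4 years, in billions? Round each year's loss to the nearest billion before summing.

Year 1989: gap = -2.1 × (9.84 - 5.6) = -8.904%, loss ≈ 19419 × 8.904/100 ≈ 1729.
Year 1990: gap = -2.1 × (9.3 - 5.6) = -7.77%, loss ≈ 19419 × 7.77/100 ≈ 1509.
Year 1991: gap = -2.1 × (8.25 - 5.6) = -5.565%, loss ≈ 19419 × 5.565/100 ≈ 1081.
Year 1992: gap = -2.1 × (8.33 - 5.6) = -5.733%, loss ≈ 19419 × 5.733/100 ≈ 1113.
Total lost output = 1729 + 1509 + 1081 + 1113 = 5432 billion.

€5,432 billion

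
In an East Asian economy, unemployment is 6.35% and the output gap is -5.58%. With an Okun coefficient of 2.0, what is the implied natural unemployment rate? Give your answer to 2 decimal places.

3.56%

From Okun's law, u - u* = -(output gap)/β = -(-5.58)/2.0 = 2.79 points.
So u* = 6.35 - 2.79 = 3.56%.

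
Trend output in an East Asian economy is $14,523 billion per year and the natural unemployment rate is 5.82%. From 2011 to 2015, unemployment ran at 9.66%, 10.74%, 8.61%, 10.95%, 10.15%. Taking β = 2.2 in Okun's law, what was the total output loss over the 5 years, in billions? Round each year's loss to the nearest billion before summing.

Year 2011: gap = -2.2 × (9.66 - 5.82) = -8.448%, loss ≈ 14523 × 8.448/100 ≈ 1227.
Year 2012: gap = -2.2 × (10.74 - 5.82) = -10.824%, loss ≈ 14523 × 10.824/100 ≈ 1572.
Year 2013: gap = -2.2 × (8.61 - 5.82) = -6.138%, loss ≈ 14523 × 6.138/100 ≈ 891.
Year 2014: gap = -2.2 × (10.95 - 5.82) = -11.286%, loss ≈ 14523 × 11.286/100 ≈ 1639.
Year 2015: gap = -2.2 × (10.15 - 5.82) = -9.526%, loss ≈ 14523 × 9.526/100 ≈ 1383.
Total lost output = 1227 + 1572 + 891 + 1639 + 1383 = 6712 billion.

$6,712 billion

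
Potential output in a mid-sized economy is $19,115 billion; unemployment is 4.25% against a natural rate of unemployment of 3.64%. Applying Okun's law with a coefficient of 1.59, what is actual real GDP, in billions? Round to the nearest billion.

Unemployment gap = 4.25 - 3.64 = 0.61 points, so the output gap is -1.59 × 0.61 = -0.9699%.
Actual GDP = 19115 × (1 - 0.9699/100) = 19115 × 0.990301 ≈ 18930 billion.

$18,930 billion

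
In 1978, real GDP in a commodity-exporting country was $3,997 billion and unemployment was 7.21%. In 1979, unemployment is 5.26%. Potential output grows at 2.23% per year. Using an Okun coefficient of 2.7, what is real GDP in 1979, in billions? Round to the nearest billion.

Δu = 5.26 - 7.21 = -1.95 points.
Okun's law (growth form): g_Y = g_Y* - β × Δu = 2.23 - 2.7 × (-1.95) = 2.23 + 5.265 = 7.495%.
Real GDP in the next year = 3997 × (1 + 7.495/100) = 3997 × 1.07495 ≈ 4297 billion.

$4,297 billion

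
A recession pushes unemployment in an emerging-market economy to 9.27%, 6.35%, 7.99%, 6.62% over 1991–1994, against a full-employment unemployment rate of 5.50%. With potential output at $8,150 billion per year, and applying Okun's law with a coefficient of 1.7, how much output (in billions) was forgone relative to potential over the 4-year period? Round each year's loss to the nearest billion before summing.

$1,140 billion

Year 1991: gap = -1.7 × (9.27 - 5.5) = -6.409%, loss ≈ 8150 × 6.409/100 ≈ 522.
Year 1992: gap = -1.7 × (6.35 - 5.5) = -1.445%, loss ≈ 8150 × 1.445/100 ≈ 118.
Year 1993: gap = -1.7 × (7.99 - 5.5) = -4.233%, loss ≈ 8150 × 4.233/100 ≈ 345.
Year 1994: gap = -1.7 × (6.62 - 5.5) = -1.904%, loss ≈ 8150 × 1.904/100 ≈ 155.
Total lost output = 522 + 118 + 345 + 155 = 1140 billion.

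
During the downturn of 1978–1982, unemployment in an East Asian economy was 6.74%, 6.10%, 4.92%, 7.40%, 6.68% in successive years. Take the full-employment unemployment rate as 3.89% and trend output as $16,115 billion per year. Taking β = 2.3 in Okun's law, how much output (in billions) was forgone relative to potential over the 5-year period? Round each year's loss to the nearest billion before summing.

Year 1978: gap = -2.3 × (6.74 - 3.89) = -6.555%, loss ≈ 16115 × 6.555/100 ≈ 1056.
Year 1979: gap = -2.3 × (6.1 - 3.89) = -5.083%, loss ≈ 16115 × 5.083/100 ≈ 819.
Year 1980: gap = -2.3 × (4.92 - 3.89) = -2.369%, loss ≈ 16115 × 2.369/100 ≈ 382.
Year 1981: gap = -2.3 × (7.4 - 3.89) = -8.073%, loss ≈ 16115 × 8.073/100 ≈ 1301.
Year 1982: gap = -2.3 × (6.68 - 3.89) = -6.417%, loss ≈ 16115 × 6.417/100 ≈ 1034.
Total lost output = 1056 + 819 + 382 + 1301 + 1034 = 4592 billion.

$4,592 billion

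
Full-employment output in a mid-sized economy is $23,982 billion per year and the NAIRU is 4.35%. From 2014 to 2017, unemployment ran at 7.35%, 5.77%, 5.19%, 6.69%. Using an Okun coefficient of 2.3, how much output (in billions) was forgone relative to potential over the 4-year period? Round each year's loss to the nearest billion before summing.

$4,192 billion

Year 2014: gap = -2.3 × (7.35 - 4.35) = -6.9%, loss ≈ 23982 × 6.9/100 ≈ 1655.
Year 2015: gap = -2.3 × (5.77 - 4.35) = -3.266%, loss ≈ 23982 × 3.266/100 ≈ 783.
Year 2016: gap = -2.3 × (5.19 - 4.35) = -1.932%, loss ≈ 23982 × 1.932/100 ≈ 463.
Year 2017: gap = -2.3 × (6.69 - 4.35) = -5.382%, loss ≈ 23982 × 5.382/100 ≈ 1291.
Total lost output = 1655 + 783 + 463 + 1291 = 4192 billion.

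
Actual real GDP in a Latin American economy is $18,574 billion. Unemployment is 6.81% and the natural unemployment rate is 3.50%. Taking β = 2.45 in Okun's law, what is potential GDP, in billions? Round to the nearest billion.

$20,213 billion

Unemployment gap = 6.81 - 3.5 = 3.31 points, so output gap = -2.45 × 3.31 = -8.1095%.
Since Y = Y* × (1 + gap/100), Y* = 18574/0.918905 ≈ 20213 billion.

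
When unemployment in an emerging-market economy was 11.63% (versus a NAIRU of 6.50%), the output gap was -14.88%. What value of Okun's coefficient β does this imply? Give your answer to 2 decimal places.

Okun's law: output gap = -β × (u - u*).
-14.88 = -β × (11.63 - 6.5) = -β × 5.13, so β = 14.88/5.13 = 2.90.

β ≈ 2.90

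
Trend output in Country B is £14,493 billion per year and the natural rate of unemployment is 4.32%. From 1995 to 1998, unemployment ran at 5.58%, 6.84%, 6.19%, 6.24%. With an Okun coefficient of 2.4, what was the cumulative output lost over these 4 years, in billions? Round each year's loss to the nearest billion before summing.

Year 1995: gap = -2.4 × (5.58 - 4.32) = -3.024%, loss ≈ 14493 × 3.024/100 ≈ 438.
Year 1996: gap = -2.4 × (6.84 - 4.32) = -6.048%, loss ≈ 14493 × 6.048/100 ≈ 877.
Year 1997: gap = -2.4 × (6.19 - 4.32) = -4.488%, loss ≈ 14493 × 4.488/100 ≈ 650.
Year 1998: gap = -2.4 × (6.24 - 4.32) = -4.608%, loss ≈ 14493 × 4.608/100 ≈ 668.
Total lost output = 438 + 877 + 650 + 668 = 2633 billion.

£2,633 billion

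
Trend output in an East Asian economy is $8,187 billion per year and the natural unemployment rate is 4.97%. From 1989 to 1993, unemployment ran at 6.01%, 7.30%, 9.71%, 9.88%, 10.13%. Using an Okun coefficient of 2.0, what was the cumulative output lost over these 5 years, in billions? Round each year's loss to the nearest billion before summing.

$2,977 billion

Year 1989: gap = -2.0 × (6.01 - 4.97) = -2.08%, loss ≈ 8187 × 2.08/100 ≈ 170.
Year 1990: gap = -2.0 × (7.3 - 4.97) = -4.66%, loss ≈ 8187 × 4.66/100 ≈ 382.
Year 1991: gap = -2.0 × (9.71 - 4.97) = -9.48%, loss ≈ 8187 × 9.48/100 ≈ 776.
Year 1992: gap = -2.0 × (9.88 - 4.97) = -9.82%, loss ≈ 8187 × 9.82/100 ≈ 804.
Year 1993: gap = -2.0 × (10.13 - 4.97) = -10.32%, loss ≈ 8187 × 10.32/100 ≈ 845.
Total lost output = 170 + 382 + 776 + 804 + 845 = 2977 billion.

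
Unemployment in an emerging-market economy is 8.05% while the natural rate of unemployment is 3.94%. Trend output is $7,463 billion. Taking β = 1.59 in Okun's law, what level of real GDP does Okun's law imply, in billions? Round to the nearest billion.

$6,975 billion

Unemployment gap = 8.05 - 3.94 = 4.11 points, so the output gap is -1.59 × 4.11 = -6.5349%.
Actual GDP = 7463 × (1 - 6.5349/100) = 7463 × 0.934651 ≈ 6975 billion.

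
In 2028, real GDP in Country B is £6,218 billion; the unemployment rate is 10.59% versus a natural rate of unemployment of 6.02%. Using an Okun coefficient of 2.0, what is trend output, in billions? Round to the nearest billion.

Unemployment gap = 10.59 - 6.02 = 4.57 points, so output gap = -2 × 4.57 = -9.14%.
Since Y = Y* × (1 + gap/100), Y* = 6218/0.9086 ≈ 6843 billion.

£6,843 billion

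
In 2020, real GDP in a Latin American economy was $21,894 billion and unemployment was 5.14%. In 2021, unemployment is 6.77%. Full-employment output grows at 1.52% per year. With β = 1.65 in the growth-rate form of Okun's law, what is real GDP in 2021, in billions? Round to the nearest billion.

Δu = 6.77 - 5.14 = 1.63 points.
Okun's law (growth form): g_Y = g_Y* - β × Δu = 1.52 - 1.65 × (1.63) = 1.52 - 2.6895 = -1.1695%.
Real GDP in the next year = 21894 × (1 - 1.1695/100) = 21894 × 0.988305 ≈ 21638 billion.

$21,638 billion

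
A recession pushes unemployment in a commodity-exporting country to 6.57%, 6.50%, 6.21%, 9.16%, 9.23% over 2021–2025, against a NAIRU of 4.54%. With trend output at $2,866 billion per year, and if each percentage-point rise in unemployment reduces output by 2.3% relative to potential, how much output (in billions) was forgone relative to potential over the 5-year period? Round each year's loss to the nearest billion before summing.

$987 billion

Year 2021: gap = -2.3 × (6.57 - 4.54) = -4.669%, loss ≈ 2866 × 4.669/100 ≈ 134.
Year 2022: gap = -2.3 × (6.5 - 4.54) = -4.508%, loss ≈ 2866 × 4.508/100 ≈ 129.
Year 2023: gap = -2.3 × (6.21 - 4.54) = -3.841%, loss ≈ 2866 × 3.841/100 ≈ 110.
Year 2024: gap = -2.3 × (9.16 - 4.54) = -10.626%, loss ≈ 2866 × 10.626/100 ≈ 305.
Year 2025: gap = -2.3 × (9.23 - 4.54) = -10.787%, loss ≈ 2866 × 10.787/100 ≈ 309.
Total lost output = 134 + 129 + 110 + 305 + 309 = 987 billion.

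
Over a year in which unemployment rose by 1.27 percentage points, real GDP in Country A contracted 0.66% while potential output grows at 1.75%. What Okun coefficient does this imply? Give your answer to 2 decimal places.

β ≈ 1.90

Growth form: g_Y = g_Y* - β × Δu, so β = (g_Y* - g_Y)/Δu.
β = (1.75 + 0.66)/1.27 = 2.41/1.27 = 1.90.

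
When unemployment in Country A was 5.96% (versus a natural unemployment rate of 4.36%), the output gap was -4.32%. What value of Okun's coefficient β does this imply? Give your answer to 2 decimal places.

β ≈ 2.70

Okun's law: output gap = -β × (u - u*).
-4.32 = -β × (5.96 - 4.36) = -β × 1.6, so β = 4.32/1.6 = 2.70.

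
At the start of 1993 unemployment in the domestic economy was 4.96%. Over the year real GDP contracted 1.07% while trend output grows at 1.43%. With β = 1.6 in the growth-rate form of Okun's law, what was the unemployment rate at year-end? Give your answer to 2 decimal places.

6.52%

Growth-rate Okun's law: g_Y = g_Y* - β × Δu, so Δu = (g_Y* - g_Y)/β.
Δu = (1.43 + 1.07)/1.6 = 2.5/1.6 = 1.56 percentage points.
Year-end unemployment = 4.96 + 1.56 = 6.52%.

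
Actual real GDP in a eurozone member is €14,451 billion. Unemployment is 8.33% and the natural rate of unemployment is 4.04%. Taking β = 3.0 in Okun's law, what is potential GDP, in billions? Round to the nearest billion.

€16,586 billion

Unemployment gap = 8.33 - 4.04 = 4.29 points, so output gap = -3 × 4.29 = -12.87%.
Since Y = Y* × (1 + gap/100), Y* = 14451/0.8713 ≈ 16586 billion.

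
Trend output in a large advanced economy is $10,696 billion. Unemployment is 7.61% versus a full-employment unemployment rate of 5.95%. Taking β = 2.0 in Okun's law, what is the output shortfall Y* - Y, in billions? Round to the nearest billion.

Output gap = -2.0 × (7.61 - 5.95) = -2 × 1.66 = -3.32%.
Actual GDP ≈ 10696 × 0.9668 ≈ 10341 billion, so the shortfall is 10696 - 10341 = 355 billion.

$355 billion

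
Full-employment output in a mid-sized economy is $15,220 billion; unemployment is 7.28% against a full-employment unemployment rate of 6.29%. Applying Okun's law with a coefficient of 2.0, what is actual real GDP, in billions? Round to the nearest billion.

$14,919 billion

Unemployment gap = 7.28 - 6.29 = 0.99 points, so the output gap is -2 × 0.99 = -1.98%.
Actual GDP = 15220 × (1 - 1.98/100) = 15220 × 0.9802 ≈ 14919 billion.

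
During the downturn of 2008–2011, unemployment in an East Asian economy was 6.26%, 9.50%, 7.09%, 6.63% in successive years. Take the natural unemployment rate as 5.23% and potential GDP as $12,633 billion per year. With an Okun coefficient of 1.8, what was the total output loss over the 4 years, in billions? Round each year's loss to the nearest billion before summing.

$1,946 billion

Year 2008: gap = -1.8 × (6.26 - 5.23) = -1.854%, loss ≈ 12633 × 1.854/100 ≈ 234.
Year 2009: gap = -1.8 × (9.5 - 5.23) = -7.686%, loss ≈ 12633 × 7.686/100 ≈ 971.
Year 2010: gap = -1.8 × (7.09 - 5.23) = -3.348%, loss ≈ 12633 × 3.348/100 ≈ 423.
Year 2011: gap = -1.8 × (6.63 - 5.23) = -2.52%, loss ≈ 12633 × 2.52/100 ≈ 318.
Total lost output = 234 + 971 + 423 + 318 = 1946 billion.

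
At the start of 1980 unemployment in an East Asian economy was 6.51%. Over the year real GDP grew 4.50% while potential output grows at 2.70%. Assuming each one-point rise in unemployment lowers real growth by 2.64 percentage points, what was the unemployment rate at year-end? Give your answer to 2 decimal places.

Growth-rate Okun's law: g_Y = g_Y* - β × Δu, so Δu = (g_Y* - g_Y)/β.
Δu = (2.7 - 4.5)/2.64 = -1.8/2.64 = -0.68 percentage points.
Year-end unemployment = 6.51 - 0.68 = 5.83%.

5.83%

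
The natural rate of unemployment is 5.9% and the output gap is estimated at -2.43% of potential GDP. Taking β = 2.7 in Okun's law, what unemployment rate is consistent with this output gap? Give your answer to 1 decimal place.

6.8%

From Okun's law, u - u* = -(output gap)/β = -(-2.43)/2.7 = 0.9 points.
So u = 5.9 + 0.9 = 6.8%.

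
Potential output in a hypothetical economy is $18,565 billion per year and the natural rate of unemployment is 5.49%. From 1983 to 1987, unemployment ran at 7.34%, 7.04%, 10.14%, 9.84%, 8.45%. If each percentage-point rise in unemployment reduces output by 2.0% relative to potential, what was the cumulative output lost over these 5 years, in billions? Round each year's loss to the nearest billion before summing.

Year 1983: gap = -2.0 × (7.34 - 5.49) = -3.7%, loss ≈ 18565 × 3.7/100 ≈ 687.
Year 1984: gap = -2.0 × (7.04 - 5.49) = -3.1%, loss ≈ 18565 × 3.1/100 ≈ 576.
Year 1985: gap = -2.0 × (10.14 - 5.49) = -9.3%, loss ≈ 18565 × 9.3/100 ≈ 1727.
Year 1986: gap = -2.0 × (9.84 - 5.49) = -8.7%, loss ≈ 18565 × 8.7/100 ≈ 1615.
Year 1987: gap = -2.0 × (8.45 - 5.49) = -5.92%, loss ≈ 18565 × 5.92/100 ≈ 1099.
Total lost output = 687 + 576 + 1727 + 1615 + 1099 = 5704 billion.

$5,704 billion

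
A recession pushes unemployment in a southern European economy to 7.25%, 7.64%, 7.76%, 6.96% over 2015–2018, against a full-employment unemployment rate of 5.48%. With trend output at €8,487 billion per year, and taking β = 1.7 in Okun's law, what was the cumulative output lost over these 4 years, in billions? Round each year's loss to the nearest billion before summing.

Year 2015: gap = -1.7 × (7.25 - 5.48) = -3.009%, loss ≈ 8487 × 3.009/100 ≈ 255.
Year 2016: gap = -1.7 × (7.64 - 5.48) = -3.672%, loss ≈ 8487 × 3.672/100 ≈ 312.
Year 2017: gap = -1.7 × (7.76 - 5.48) = -3.876%, loss ≈ 8487 × 3.876/100 ≈ 329.
Year 2018: gap = -1.7 × (6.96 - 5.48) = -2.516%, loss ≈ 8487 × 2.516/100 ≈ 214.
Total lost output = 255 + 312 + 329 + 214 = 1110 billion.

€1,110 billion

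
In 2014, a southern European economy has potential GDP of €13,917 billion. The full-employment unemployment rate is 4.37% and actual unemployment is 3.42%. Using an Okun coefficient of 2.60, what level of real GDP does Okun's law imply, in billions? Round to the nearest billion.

Unemployment gap = 3.42 - 4.37 = -0.95 points, so the output gap is -2.6 × (-0.95) = 2.47%.
Actual GDP = 13917 × (1 + 2.47/100) = 13917 × 1.0247 ≈ 14261 billion.

€14,261 billion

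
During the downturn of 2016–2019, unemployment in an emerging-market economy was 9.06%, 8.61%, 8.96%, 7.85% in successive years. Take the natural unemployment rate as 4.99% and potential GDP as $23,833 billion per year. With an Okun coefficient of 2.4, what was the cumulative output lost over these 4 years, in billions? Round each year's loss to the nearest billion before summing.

$8,306 billion

Year 2016: gap = -2.4 × (9.06 - 4.99) = -9.768%, loss ≈ 23833 × 9.768/100 ≈ 2328.
Year 2017: gap = -2.4 × (8.61 - 4.99) = -8.688%, loss ≈ 23833 × 8.688/100 ≈ 2071.
Year 2018: gap = -2.4 × (8.96 - 4.99) = -9.528%, loss ≈ 23833 × 9.528/100 ≈ 2271.
Year 2019: gap = -2.4 × (7.85 - 4.99) = -6.864%, loss ≈ 23833 × 6.864/100 ≈ 1636.
Total lost output = 2328 + 2071 + 2271 + 1636 = 8306 billion.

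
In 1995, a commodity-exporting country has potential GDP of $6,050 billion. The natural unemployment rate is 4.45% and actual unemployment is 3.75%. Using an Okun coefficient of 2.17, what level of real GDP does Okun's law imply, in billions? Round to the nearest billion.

$6,142 billion

Unemployment gap = 3.75 - 4.45 = -0.7 points, so the output gap is -2.17 × (-0.7) = 1.519%.
Actual GDP = 6050 × (1 + 1.519/100) = 6050 × 1.01519 ≈ 6142 billion.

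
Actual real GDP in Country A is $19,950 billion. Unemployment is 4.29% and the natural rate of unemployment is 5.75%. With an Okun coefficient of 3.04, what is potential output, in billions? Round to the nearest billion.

Unemployment gap = 4.29 - 5.75 = -1.46 points, so output gap = -3.04 × (-1.46) = 4.4384%.
Since Y = Y* × (1 + gap/100), Y* = 19950/1.044384 ≈ 19102 billion.

$19,102 billion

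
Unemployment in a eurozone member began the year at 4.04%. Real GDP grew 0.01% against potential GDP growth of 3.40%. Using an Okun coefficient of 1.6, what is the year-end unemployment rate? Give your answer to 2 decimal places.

6.16%

Growth-rate Okun's law: g_Y = g_Y* - β × Δu, so Δu = (g_Y* - g_Y)/β.
Δu = (3.4 - 0.01)/1.6 = 3.39/1.6 = 2.12 percentage points.
Year-end unemployment = 4.04 + 2.12 = 6.16%.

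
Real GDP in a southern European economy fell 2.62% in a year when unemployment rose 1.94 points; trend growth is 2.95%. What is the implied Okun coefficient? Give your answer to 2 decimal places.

β ≈ 2.87

Growth form: g_Y = g_Y* - β × Δu, so β = (g_Y* - g_Y)/Δu.
β = (2.95 + 2.62)/1.94 = 5.57/1.94 = 2.87.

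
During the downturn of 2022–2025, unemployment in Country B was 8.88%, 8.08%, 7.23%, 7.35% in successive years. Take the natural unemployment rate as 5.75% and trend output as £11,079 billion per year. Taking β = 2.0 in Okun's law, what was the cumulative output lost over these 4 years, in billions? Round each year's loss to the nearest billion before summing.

Year 2022: gap = -2.0 × (8.88 - 5.75) = -6.26%, loss ≈ 11079 × 6.26/100 ≈ 694.
Year 2023: gap = -2.0 × (8.08 - 5.75) = -4.66%, loss ≈ 11079 × 4.66/100 ≈ 516.
Year 2024: gap = -2.0 × (7.23 - 5.75) = -2.96%, loss ≈ 11079 × 2.96/100 ≈ 328.
Year 2025: gap = -2.0 × (7.35 - 5.75) = -3.2%, loss ≈ 11079 × 3.2/100 ≈ 355.
Total lost output = 694 + 516 + 328 + 355 = 1893 billion.

£1,893 billion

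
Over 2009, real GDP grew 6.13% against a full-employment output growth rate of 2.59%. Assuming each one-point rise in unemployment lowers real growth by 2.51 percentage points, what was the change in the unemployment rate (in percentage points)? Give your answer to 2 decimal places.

-1.41 percentage points

Growth-rate Okun's law: g_Y = g_Y* - β × Δu, so Δu = (g_Y* - g_Y)/β.
Δu = (2.59 - 6.13)/2.51 = -3.54/2.51 = -1.41 percentage points.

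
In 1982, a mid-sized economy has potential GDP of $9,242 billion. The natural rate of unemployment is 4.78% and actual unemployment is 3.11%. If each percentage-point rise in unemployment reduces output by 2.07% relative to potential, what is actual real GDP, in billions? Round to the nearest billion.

Unemployment gap = 3.11 - 4.78 = -1.67 points, so the output gap is -2.07 × (-1.67) = 3.4569%.
Actual GDP = 9242 × (1 + 3.4569/100) = 9242 × 1.034569 ≈ 9561 billion.

$9,561 billion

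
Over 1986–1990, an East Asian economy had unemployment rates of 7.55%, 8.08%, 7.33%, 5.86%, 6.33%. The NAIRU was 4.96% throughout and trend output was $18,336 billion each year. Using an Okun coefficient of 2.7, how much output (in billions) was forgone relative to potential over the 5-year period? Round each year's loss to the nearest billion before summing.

$5,124 billion

Year 1986: gap = -2.7 × (7.55 - 4.96) = -6.993%, loss ≈ 18336 × 6.993/100 ≈ 1282.
Year 1987: gap = -2.7 × (8.08 - 4.96) = -8.424%, loss ≈ 18336 × 8.424/100 ≈ 1545.
Year 1988: gap = -2.7 × (7.33 - 4.96) = -6.399%, loss ≈ 18336 × 6.399/100 ≈ 1173.
Year 1989: gap = -2.7 × (5.86 - 4.96) = -2.43%, loss ≈ 18336 × 2.43/100 ≈ 446.
Year 1990: gap = -2.7 × (6.33 - 4.96) = -3.699%, loss ≈ 18336 × 3.699/100 ≈ 678.
Total lost output = 1282 + 1545 + 1173 + 446 + 678 = 5124 billion.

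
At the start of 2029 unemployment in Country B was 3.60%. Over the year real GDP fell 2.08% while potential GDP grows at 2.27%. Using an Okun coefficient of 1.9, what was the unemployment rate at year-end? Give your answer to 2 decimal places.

5.89%

Growth-rate Okun's law: g_Y = g_Y* - β × Δu, so Δu = (g_Y* - g_Y)/β.
Δu = (2.27 + 2.08)/1.9 = 4.35/1.9 = 2.29 percentage points.
Year-end unemployment = 3.6 + 2.29 = 5.89%.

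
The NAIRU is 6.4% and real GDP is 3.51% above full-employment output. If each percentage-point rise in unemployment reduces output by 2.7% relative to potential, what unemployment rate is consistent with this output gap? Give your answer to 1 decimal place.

From Okun's law, u - u* = -(output gap)/β = -(3.51)/2.7 = -1.3 points.
So u = 6.4 - 1.3 = 5.1%.

5.1%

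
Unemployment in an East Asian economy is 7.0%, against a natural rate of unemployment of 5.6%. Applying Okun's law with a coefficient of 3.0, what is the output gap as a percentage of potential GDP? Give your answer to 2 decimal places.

-4.20%

The unemployment gap is 7 - 5.6 = 1.4 percentage points.
Okun's law gives an output gap of -3 × 1.4 = -4.2%, i.e. 4.20% below potential.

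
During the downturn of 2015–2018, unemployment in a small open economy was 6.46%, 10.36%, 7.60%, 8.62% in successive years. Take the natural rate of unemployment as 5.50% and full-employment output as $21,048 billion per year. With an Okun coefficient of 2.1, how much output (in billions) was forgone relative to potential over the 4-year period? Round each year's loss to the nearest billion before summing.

Year 2015: gap = -2.1 × (6.46 - 5.5) = -2.016%, loss ≈ 21048 × 2.016/100 ≈ 424.
Year 2016: gap = -2.1 × (10.36 - 5.5) = -10.206%, loss ≈ 21048 × 10.206/100 ≈ 2148.
Year 2017: gap = -2.1 × (7.6 - 5.5) = -4.41%, loss ≈ 21048 × 4.41/100 ≈ 928.
Year 2018: gap = -2.1 × (8.62 - 5.5) = -6.552%, loss ≈ 21048 × 6.552/100 ≈ 1379.
Total lost output = 424 + 2148 + 928 + 1379 = 4879 billion.

$4,879 billion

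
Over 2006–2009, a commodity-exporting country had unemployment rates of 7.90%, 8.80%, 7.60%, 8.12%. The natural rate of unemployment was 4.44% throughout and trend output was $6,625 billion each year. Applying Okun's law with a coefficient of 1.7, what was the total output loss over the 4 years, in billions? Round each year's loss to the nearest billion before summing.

Year 2006: gap = -1.7 × (7.9 - 4.44) = -5.882%, loss ≈ 6625 × 5.882/100 ≈ 390.
Year 2007: gap = -1.7 × (8.8 - 4.44) = -7.412%, loss ≈ 6625 × 7.412/100 ≈ 491.
Year 2008: gap = -1.7 × (7.6 - 4.44) = -5.372%, loss ≈ 6625 × 5.372/100 ≈ 356.
Year 2009: gap = -1.7 × (8.12 - 4.44) = -6.256%, loss ≈ 6625 × 6.256/100 ≈ 414.
Total lost output = 390 + 491 + 356 + 414 = 1651 billion.

$1,651 billion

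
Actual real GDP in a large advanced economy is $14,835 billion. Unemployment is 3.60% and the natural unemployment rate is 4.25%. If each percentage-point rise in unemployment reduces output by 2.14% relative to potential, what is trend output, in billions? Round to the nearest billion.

Unemployment gap = 3.6 - 4.25 = -0.65 points, so output gap = -2.14 × (-0.65) = 1.391%.
Since Y = Y* × (1 + gap/100), Y* = 14835/1.01391 ≈ 14631 billion.

$14,631 billion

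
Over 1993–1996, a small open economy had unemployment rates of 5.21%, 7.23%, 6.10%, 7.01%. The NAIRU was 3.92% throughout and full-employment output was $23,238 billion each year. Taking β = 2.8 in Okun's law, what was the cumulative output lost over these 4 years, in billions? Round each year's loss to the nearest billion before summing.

$6,422 billion

Year 1993: gap = -2.8 × (5.21 - 3.92) = -3.612%, loss ≈ 23238 × 3.612/100 ≈ 839.
Year 1994: gap = -2.8 × (7.23 - 3.92) = -9.268%, loss ≈ 23238 × 9.268/100 ≈ 2154.
Year 1995: gap = -2.8 × (6.1 - 3.92) = -6.104%, loss ≈ 23238 × 6.104/100 ≈ 1418.
Year 1996: gap = -2.8 × (7.01 - 3.92) = -8.652%, loss ≈ 23238 × 8.652/100 ≈ 2011.
Total lost output = 839 + 2154 + 1418 + 2011 = 6422 billion.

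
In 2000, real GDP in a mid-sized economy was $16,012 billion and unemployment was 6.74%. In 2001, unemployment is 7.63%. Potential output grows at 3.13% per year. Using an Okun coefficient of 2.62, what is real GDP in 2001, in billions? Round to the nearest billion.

$16,140 billion

Δu = 7.63 - 6.74 = 0.89 points.
Okun's law (growth form): g_Y = g_Y* - β × Δu = 3.13 - 2.62 × (0.89) = 3.13 - 2.3318 = 0.7982%.
Real GDP in the next year = 16012 × (1 + 0.7982/100) = 16012 × 1.007982 ≈ 16140 billion.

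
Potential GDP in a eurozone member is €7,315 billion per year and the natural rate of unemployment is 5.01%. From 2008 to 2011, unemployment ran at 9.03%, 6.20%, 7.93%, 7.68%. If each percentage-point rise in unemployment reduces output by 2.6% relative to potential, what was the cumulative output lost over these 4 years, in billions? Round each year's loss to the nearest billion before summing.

Year 2008: gap = -2.6 × (9.03 - 5.01) = -10.452%, loss ≈ 7315 × 10.452/100 ≈ 765.
Year 2009: gap = -2.6 × (6.2 - 5.01) = -3.094%, loss ≈ 7315 × 3.094/100 ≈ 226.
Year 2010: gap = -2.6 × (7.93 - 5.01) = -7.592%, loss ≈ 7315 × 7.592/100 ≈ 555.
Year 2011: gap = -2.6 × (7.68 - 5.01) = -6.942%, loss ≈ 7315 × 6.942/100 ≈ 508.
Total lost output = 765 + 226 + 555 + 508 = 2054 billion.

€2,054 billion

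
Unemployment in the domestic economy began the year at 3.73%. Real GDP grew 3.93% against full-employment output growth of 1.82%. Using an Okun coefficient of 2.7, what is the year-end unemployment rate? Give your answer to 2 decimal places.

2.95%

Growth-rate Okun's law: g_Y = g_Y* - β × Δu, so Δu = (g_Y* - g_Y)/β.
Δu = (1.82 - 3.93)/2.7 = -2.11/2.7 = -0.78 percentage points.
Year-end unemployment = 3.73 - 0.78 = 2.95%.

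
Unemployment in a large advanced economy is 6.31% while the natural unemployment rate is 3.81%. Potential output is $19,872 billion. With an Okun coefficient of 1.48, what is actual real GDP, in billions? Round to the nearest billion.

Unemployment gap = 6.31 - 3.81 = 2.5 points, so the output gap is -1.48 × 2.5 = -3.7%.
Actual GDP = 19872 × (1 - 3.7/100) = 19872 × 0.963 ≈ 19137 billion.

$19,137 billion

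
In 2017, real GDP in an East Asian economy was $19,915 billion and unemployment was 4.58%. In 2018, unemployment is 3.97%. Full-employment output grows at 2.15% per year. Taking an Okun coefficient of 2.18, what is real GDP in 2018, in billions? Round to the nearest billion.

$20,608 billion

Δu = 3.97 - 4.58 = -0.61 points.
Okun's law (growth form): g_Y = g_Y* - β × Δu = 2.15 - 2.18 × (-0.61) = 2.15 + 1.3298 = 3.4798%.
Real GDP in the next year = 19915 × (1 + 3.4798/100) = 19915 × 1.034798 ≈ 20608 billion.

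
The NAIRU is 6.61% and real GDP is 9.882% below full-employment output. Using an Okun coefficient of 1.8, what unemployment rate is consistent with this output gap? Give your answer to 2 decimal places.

12.10%

From Okun's law, u - u* = -(output gap)/β = -(-9.882)/1.8 = 5.49 points.
So u = 6.61 + 5.49 = 12.10%.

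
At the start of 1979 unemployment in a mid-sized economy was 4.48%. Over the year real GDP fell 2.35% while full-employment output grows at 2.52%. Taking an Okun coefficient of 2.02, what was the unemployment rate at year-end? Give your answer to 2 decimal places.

6.89%

Growth-rate Okun's law: g_Y = g_Y* - β × Δu, so Δu = (g_Y* - g_Y)/β.
Δu = (2.52 + 2.35)/2.02 = 4.87/2.02 = 2.41 percentage points.
Year-end unemployment = 4.48 + 2.41 = 6.89%.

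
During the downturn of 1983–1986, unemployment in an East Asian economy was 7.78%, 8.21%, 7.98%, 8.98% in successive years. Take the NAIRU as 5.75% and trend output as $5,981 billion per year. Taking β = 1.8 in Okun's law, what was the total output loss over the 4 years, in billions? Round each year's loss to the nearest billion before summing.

$1,072 billion

Year 1983: gap = -1.8 × (7.78 - 5.75) = -3.654%, loss ≈ 5981 × 3.654/100 ≈ 219.
Year 1984: gap = -1.8 × (8.21 - 5.75) = -4.428%, loss ≈ 5981 × 4.428/100 ≈ 265.
Year 1985: gap = -1.8 × (7.98 - 5.75) = -4.014%, loss ≈ 5981 × 4.014/100 ≈ 240.
Year 1986: gap = -1.8 × (8.98 - 5.75) = -5.814%, loss ≈ 5981 × 5.814/100 ≈ 348.
Total lost output = 219 + 265 + 240 + 348 = 1072 billion.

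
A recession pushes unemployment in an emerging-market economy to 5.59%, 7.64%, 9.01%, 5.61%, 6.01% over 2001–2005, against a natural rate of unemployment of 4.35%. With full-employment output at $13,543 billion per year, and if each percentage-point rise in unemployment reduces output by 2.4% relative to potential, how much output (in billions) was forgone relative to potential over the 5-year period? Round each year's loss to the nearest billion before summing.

Year 2001: gap = -2.4 × (5.59 - 4.35) = -2.976%, loss ≈ 13543 × 2.976/100 ≈ 403.
Year 2002: gap = -2.4 × (7.64 - 4.35) = -7.896%, loss ≈ 13543 × 7.896/100 ≈ 1069.
Year 2003: gap = -2.4 × (9.01 - 4.35) = -11.184%, loss ≈ 13543 × 11.184/100 ≈ 1515.
Year 2004: gap = -2.4 × (5.61 - 4.35) = -3.024%, loss ≈ 13543 × 3.024/100 ≈ 410.
Year 2005: gap = -2.4 × (6.01 - 4.35) = -3.984%, loss ≈ 13543 × 3.984/100 ≈ 540.
Total lost output = 403 + 1069 + 1515 + 410 + 540 = 3937 billion.

$3,937 billion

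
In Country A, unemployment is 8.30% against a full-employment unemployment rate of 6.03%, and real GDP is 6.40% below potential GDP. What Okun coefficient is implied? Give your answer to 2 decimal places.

β ≈ 2.82

Okun's law: output gap = -β × (u - u*).
-6.40 = -β × (8.3 - 6.03) = -β × 2.27, so β = 6.4/2.27 = 2.82.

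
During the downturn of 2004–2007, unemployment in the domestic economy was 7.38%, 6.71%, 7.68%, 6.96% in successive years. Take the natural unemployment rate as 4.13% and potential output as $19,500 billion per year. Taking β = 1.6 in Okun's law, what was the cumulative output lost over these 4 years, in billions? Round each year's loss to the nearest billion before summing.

$3,810 billion

Year 2004: gap = -1.6 × (7.38 - 4.13) = -5.2%, loss ≈ 19500 × 5.2/100 ≈ 1014.
Year 2005: gap = -1.6 × (6.71 - 4.13) = -4.128%, loss ≈ 19500 × 4.128/100 ≈ 805.
Year 2006: gap = -1.6 × (7.68 - 4.13) = -5.68%, loss ≈ 19500 × 5.68/100 ≈ 1108.
Year 2007: gap = -1.6 × (6.96 - 4.13) = -4.528%, loss ≈ 19500 × 4.528/100 ≈ 883.
Total lost output = 1014 + 805 + 1108 + 883 = 3810 billion.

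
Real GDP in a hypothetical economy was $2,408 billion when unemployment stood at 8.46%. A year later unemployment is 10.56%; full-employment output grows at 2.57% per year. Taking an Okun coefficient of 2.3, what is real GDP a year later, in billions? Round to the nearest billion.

$2,354 billion

Δu = 10.56 - 8.46 = 2.1 points.
Okun's law (growth form): g_Y = g_Y* - β × Δu = 2.57 - 2.3 × (2.10) = 2.57 - 4.83 = -2.26%.
Real GDP in the next year = 2408 × (1 - 2.26/100) = 2408 × 0.9774 ≈ 2354 billion.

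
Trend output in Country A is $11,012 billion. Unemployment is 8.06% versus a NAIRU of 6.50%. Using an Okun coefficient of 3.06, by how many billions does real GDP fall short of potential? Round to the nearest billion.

$526 billion

Output gap = -3.06 × (8.06 - 6.5) = -3.06 × 1.56 = -4.7736%.
Actual GDP ≈ 11012 × 0.952264 ≈ 10486 billion, so the shortfall is 11012 - 10486 = 526 billion.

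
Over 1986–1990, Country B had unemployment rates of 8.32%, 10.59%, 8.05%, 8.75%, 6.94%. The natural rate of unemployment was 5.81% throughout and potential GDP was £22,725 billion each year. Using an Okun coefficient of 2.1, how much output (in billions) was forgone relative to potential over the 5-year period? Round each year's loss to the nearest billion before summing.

£6,490 billion

Year 1986: gap = -2.1 × (8.32 - 5.81) = -5.271%, loss ≈ 22725 × 5.271/100 ≈ 1198.
Year 1987: gap = -2.1 × (10.59 - 5.81) = -10.038%, loss ≈ 22725 × 10.038/100 ≈ 2281.
Year 1988: gap = -2.1 × (8.05 - 5.81) = -4.704%, loss ≈ 22725 × 4.704/100 ≈ 1069.
Year 1989: gap = -2.1 × (8.75 - 5.81) = -6.174%, loss ≈ 22725 × 6.174/100 ≈ 1403.
Year 1990: gap = -2.1 × (6.94 - 5.81) = -2.373%, loss ≈ 22725 × 2.373/100 ≈ 539.
Total lost output = 1198 + 2281 + 1069 + 1403 + 539 = 6490 billion.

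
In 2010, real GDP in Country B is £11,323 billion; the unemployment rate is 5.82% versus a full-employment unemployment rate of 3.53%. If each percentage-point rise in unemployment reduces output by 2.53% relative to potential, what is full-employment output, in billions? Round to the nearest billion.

£12,019 billion

Unemployment gap = 5.82 - 3.53 = 2.29 points, so output gap = -2.53 × 2.29 = -5.7937%.
Since Y = Y* × (1 + gap/100), Y* = 11323/0.942063 ≈ 12019 billion.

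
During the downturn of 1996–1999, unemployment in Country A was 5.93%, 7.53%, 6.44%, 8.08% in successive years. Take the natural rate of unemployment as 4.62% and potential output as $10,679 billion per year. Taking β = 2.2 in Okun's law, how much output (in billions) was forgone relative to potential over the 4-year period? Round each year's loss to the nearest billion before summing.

Year 1996: gap = -2.2 × (5.93 - 4.62) = -2.882%, loss ≈ 10679 × 2.882/100 ≈ 308.
Year 1997: gap = -2.2 × (7.53 - 4.62) = -6.402%, loss ≈ 10679 × 6.402/100 ≈ 684.
Year 1998: gap = -2.2 × (6.44 - 4.62) = -4.004%, loss ≈ 10679 × 4.004/100 ≈ 428.
Year 1999: gap = -2.2 × (8.08 - 4.62) = -7.612%, loss ≈ 10679 × 7.612/100 ≈ 813.
Total lost output = 308 + 684 + 428 + 813 = 2233 billion.

$2,233 billion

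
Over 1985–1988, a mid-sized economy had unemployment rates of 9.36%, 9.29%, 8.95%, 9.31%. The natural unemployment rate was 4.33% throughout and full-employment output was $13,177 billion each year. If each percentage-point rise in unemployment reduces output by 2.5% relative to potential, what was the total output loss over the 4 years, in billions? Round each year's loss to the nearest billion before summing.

$6,454 billion

Year 1985: gap = -2.5 × (9.36 - 4.33) = -12.575%, loss ≈ 13177 × 12.575/100 ≈ 1657.
Year 1986: gap = -2.5 × (9.29 - 4.33) = -12.4%, loss ≈ 13177 × 12.4/100 ≈ 1634.
Year 1987: gap = -2.5 × (8.95 - 4.33) = -11.55%, loss ≈ 13177 × 11.55/100 ≈ 1522.
Year 1988: gap = -2.5 × (9.31 - 4.33) = -12.45%, loss ≈ 13177 × 12.45/100 ≈ 1641.
Total lost output = 1657 + 1634 + 1522 + 1641 = 6454 billion.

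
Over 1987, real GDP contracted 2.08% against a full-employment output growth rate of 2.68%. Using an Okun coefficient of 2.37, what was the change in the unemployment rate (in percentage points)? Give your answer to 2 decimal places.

2.01 percentage points

Growth-rate Okun's law: g_Y = g_Y* - β × Δu, so Δu = (g_Y* - g_Y)/β.
Δu = (2.68 + 2.08)/2.37 = 4.76/2.37 = 2.01 percentage points.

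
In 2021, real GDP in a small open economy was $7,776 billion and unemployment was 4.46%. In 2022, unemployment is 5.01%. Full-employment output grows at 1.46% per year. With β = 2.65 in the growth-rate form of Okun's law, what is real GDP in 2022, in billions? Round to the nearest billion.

$7,776 billion

Δu = 5.01 - 4.46 = 0.55 points.
Okun's law (growth form): g_Y = g_Y* - β × Δu = 1.46 - 2.65 × (0.55) = 1.46 - 1.4575 = 0.0025%.
Real GDP in the next year = 7776 × (1 + 0.0025/100) = 7776 × 1.000025 ≈ 7776 billion.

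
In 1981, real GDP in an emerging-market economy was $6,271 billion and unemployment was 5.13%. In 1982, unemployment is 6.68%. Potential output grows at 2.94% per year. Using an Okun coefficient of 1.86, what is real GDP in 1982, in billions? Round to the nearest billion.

Δu = 6.68 - 5.13 = 1.55 points.
Okun's law (growth form): g_Y = g_Y* - β × Δu = 2.94 - 1.86 × (1.55) = 2.94 - 2.883 = 0.057%.
Real GDP in the next year = 6271 × (1 + 0.057/100) = 6271 × 1.00057 ≈ 6275 billion.

$6,275 billion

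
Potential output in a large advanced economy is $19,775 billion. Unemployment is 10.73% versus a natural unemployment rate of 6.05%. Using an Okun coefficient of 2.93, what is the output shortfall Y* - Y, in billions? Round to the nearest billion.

Output gap = -2.93 × (10.73 - 6.05) = -2.93 × 4.68 = -13.7124%.
Actual GDP ≈ 19775 × 0.862876 ≈ 17063 billion, so the shortfall is 19775 - 17063 = 2712 billion.

$2,712 billion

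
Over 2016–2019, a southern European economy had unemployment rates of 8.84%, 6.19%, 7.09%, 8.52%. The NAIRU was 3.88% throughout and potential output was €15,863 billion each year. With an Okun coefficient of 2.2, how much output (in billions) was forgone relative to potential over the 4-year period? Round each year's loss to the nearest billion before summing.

€5,276 billion

Year 2016: gap = -2.2 × (8.84 - 3.88) = -10.912%, loss ≈ 15863 × 10.912/100 ≈ 1731.
Year 2017: gap = -2.2 × (6.19 - 3.88) = -5.082%, loss ≈ 15863 × 5.082/100 ≈ 806.
Year 2018: gap = -2.2 × (7.09 - 3.88) = -7.062%, loss ≈ 15863 × 7.062/100 ≈ 1120.
Year 2019: gap = -2.2 × (8.52 - 3.88) = -10.208%, loss ≈ 15863 × 10.208/100 ≈ 1619.
Total lost output = 1731 + 806 + 1120 + 1619 = 5276 billion.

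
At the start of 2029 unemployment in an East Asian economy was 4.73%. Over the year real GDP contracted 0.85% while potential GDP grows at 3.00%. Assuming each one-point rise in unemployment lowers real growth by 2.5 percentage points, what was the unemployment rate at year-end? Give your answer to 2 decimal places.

6.27%

Growth-rate Okun's law: g_Y = g_Y* - β × Δu, so Δu = (g_Y* - g_Y)/β.
Δu = (3 + 0.85)/2.5 = 3.85/2.5 = 1.54 percentage points.
Year-end unemployment = 4.73 + 1.54 = 6.27%.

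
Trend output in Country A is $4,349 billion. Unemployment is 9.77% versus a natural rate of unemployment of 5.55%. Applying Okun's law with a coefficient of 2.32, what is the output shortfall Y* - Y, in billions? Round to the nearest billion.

Output gap = -2.32 × (9.77 - 5.55) = -2.32 × 4.22 = -9.7904%.
Actual GDP ≈ 4349 × 0.902096 ≈ 3923 billion, so the shortfall is 4349 - 3923 = 426 billion.

$426 billion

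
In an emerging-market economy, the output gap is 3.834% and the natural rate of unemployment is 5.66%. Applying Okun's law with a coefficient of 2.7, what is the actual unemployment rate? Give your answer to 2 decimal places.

From Okun's law, u - u* = -(output gap)/β = -(3.834)/2.7 = -1.42 points.
So u = 5.66 - 1.42 = 4.24%.

4.24%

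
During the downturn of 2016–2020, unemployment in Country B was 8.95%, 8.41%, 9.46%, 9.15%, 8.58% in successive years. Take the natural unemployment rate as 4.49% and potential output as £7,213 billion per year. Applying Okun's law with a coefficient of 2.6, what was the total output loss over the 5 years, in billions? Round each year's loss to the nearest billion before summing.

Year 2016: gap = -2.6 × (8.95 - 4.49) = -11.596%, loss ≈ 7213 × 11.596/100 ≈ 836.
Year 2017: gap = -2.6 × (8.41 - 4.49) = -10.192%, loss ≈ 7213 × 10.192/100 ≈ 735.
Year 2018: gap = -2.6 × (9.46 - 4.49) = -12.922%, loss ≈ 7213 × 12.922/100 ≈ 932.
Year 2019: gap = -2.6 × (9.15 - 4.49) = -12.116%, loss ≈ 7213 × 12.116/100 ≈ 874.
Year 2020: gap = -2.6 × (8.58 - 4.49) = -10.634%, loss ≈ 7213 × 10.634/100 ≈ 767.
Total lost output = 836 + 735 + 932 + 874 + 767 = 4144 billion.

£4,144 billion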